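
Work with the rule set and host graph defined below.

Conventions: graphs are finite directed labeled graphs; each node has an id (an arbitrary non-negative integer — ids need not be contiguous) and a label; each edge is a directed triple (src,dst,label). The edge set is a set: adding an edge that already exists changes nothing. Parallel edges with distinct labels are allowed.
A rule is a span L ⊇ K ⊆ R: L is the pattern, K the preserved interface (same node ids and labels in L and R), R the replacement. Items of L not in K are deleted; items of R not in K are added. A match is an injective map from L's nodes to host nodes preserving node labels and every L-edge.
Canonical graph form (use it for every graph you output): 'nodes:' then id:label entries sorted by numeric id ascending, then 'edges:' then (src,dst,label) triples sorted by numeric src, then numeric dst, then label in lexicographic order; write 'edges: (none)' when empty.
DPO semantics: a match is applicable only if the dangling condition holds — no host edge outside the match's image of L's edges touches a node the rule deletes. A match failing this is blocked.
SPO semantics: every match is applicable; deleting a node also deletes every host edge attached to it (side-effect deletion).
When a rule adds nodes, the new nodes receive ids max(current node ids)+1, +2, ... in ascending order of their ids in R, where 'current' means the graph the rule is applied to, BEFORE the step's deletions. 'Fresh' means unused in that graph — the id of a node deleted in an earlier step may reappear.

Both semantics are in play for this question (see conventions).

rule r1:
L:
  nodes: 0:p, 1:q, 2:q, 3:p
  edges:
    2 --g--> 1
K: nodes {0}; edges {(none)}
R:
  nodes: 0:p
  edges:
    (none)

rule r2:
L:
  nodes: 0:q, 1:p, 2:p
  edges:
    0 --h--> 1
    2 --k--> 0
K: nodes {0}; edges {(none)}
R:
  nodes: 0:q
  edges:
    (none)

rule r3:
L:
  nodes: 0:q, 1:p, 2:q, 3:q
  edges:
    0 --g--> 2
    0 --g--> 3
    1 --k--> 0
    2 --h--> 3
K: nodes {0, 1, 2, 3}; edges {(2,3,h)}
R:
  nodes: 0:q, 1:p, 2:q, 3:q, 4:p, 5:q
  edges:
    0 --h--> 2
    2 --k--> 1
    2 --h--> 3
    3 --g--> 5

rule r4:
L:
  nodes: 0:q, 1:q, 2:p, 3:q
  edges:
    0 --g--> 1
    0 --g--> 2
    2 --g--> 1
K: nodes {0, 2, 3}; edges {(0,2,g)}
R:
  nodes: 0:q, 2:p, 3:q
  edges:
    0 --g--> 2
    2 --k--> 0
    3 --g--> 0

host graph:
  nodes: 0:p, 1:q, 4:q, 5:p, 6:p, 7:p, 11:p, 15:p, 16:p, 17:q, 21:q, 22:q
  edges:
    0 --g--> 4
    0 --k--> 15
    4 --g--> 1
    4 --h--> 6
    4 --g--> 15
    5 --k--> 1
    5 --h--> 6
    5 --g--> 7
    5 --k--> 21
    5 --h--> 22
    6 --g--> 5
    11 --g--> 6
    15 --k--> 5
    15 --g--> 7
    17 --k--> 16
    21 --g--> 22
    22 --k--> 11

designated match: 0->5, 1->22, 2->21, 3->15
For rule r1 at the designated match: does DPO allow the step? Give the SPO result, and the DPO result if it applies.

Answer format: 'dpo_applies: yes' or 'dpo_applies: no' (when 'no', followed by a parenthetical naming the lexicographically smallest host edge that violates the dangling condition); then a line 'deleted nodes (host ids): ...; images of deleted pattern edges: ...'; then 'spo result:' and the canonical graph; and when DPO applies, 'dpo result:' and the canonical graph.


dpo_applies: no
(the rule deletes node 15, which keeps host edge (0,15,k) outside the match image — the dangling condition fails, DPO blocks; SPO proceeds and side-deletes such edges)
deleted nodes (host ids): 15, 21, 22; images of deleted pattern edges: (21,22,g)
spo result:
nodes: 0:p, 1:q, 4:q, 5:p, 6:p, 7:p, 11:p, 16:p, 17:q
edges: (0,4,g); (4,1,g); (4,6,h); (5,1,k); (5,6,h); (5,7,g); (6,5,g); (11,6,g); (17,16,k)


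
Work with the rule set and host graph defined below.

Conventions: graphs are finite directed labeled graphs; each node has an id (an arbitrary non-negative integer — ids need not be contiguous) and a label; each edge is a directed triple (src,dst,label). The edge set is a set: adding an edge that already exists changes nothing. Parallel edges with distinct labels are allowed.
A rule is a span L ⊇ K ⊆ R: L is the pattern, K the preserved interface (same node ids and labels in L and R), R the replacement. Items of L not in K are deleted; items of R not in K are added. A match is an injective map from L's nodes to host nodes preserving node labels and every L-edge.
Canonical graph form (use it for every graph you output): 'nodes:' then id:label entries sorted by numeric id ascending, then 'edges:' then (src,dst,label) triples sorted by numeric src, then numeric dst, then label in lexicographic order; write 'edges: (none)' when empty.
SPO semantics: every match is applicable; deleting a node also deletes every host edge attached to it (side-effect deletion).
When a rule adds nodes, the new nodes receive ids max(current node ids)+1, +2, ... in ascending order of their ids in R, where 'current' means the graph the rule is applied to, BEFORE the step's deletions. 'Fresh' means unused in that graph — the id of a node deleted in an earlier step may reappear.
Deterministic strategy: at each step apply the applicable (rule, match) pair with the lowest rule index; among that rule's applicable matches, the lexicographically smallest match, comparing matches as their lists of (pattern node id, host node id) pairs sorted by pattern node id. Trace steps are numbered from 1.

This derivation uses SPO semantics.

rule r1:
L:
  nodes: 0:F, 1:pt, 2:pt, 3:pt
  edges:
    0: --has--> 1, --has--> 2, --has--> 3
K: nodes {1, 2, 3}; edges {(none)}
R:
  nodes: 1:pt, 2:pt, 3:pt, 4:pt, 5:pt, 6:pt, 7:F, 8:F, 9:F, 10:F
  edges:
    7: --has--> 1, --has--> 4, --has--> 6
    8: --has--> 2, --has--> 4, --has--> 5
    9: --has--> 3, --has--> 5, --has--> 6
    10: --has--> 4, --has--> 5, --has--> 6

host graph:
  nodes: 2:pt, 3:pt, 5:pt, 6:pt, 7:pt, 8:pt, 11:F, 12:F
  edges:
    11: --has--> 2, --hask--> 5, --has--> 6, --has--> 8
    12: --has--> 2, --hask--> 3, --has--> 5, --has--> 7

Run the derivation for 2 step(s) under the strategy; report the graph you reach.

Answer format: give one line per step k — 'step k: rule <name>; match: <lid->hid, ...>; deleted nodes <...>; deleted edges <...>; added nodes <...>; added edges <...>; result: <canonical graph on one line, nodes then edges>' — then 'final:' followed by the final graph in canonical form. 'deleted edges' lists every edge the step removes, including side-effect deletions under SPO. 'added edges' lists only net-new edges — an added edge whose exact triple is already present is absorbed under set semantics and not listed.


step 1: rule r1; match: 0->11, 1->2, 2->6, 3->8; deleted nodes 11; deleted edges (11,2,has); (11,5,hask); (11,6,has); (11,8,has); added nodes 13, 14, 15, 16, 17, 18, 19; added edges (16,2,has); (16,13,has); (16,15,has); (17,6,has); (17,13,has); (17,14,has); (18,8,has); (18,14,has); (18,15,has); (19,13,has); (19,14,has); (19,15,has); result: nodes: 2:pt, 3:pt, 5:pt, 6:pt, 7:pt, 8:pt, 12:F, 13:pt, 14:pt, 15:pt, 16:F, 17:F, 18:F, 19:F edges: (12,2,has); (12,3,hask); (12,5,has); (12,7,has); (16,2,has); (16,13,has); (16,15,has); (17,6,has); (17,13,has); (17,14,has); (18,8,has); (18,14,has); (18,15,has); (19,13,has); (19,14,has); (19,15,has)
step 2: rule r1; match: 0->12, 1->2, 2->5, 3->7; deleted nodes 12; deleted edges (12,2,has); (12,3,hask); (12,5,has); (12,7,has); added nodes 20, 21, 22, 23, 24, 25, 26; added edges (23,2,has); (23,20,has); (23,22,has); (24,5,has); (24,20,has); (24,21,has); (25,7,has); (25,21,has); (25,22,has); (26,20,has); (26,21,has); (26,22,has); result: nodes: 2:pt, 3:pt, 5:pt, 6:pt, 7:pt, 8:pt, 13:pt, 14:pt, 15:pt, 16:F, 17:F, 18:F, 19:F, 20:pt, 21:pt, 22:pt, 23:F, 24:F, 25:F, 26:F edges: (16,2,has); (16,13,has); (16,15,has); (17,6,has); (17,13,has); (17,14,has); (18,8,has); (18,14,has); (18,15,has); (19,13,has); (19,14,has); (19,15,has); (23,2,has); (23,20,has); (23,22,has); (24,5,has); (24,20,has); (24,21,has); (25,7,has); (25,21,has); (25,22,has); (26,20,has); (26,21,has); (26,22,has)
final:
nodes: 2:pt, 3:pt, 5:pt, 6:pt, 7:pt, 8:pt, 13:pt, 14:pt, 15:pt, 16:F, 17:F, 18:F, 19:F, 20:pt, 21:pt, 22:pt, 23:F, 24:F, 25:F, 26:F
edges: (16,2,has); (16,13,has); (16,15,has); (17,6,has); (17,13,has); (17,14,has); (18,8,has); (18,14,has); (18,15,has); (19,13,has); (19,14,has); (19,15,has); (23,2,has); (23,20,has); (23,22,has); (24,5,has); (24,20,has); (24,21,has); (25,7,has); (25,21,has); (25,22,has); (26,20,has); (26,21,has); (26,22,has)


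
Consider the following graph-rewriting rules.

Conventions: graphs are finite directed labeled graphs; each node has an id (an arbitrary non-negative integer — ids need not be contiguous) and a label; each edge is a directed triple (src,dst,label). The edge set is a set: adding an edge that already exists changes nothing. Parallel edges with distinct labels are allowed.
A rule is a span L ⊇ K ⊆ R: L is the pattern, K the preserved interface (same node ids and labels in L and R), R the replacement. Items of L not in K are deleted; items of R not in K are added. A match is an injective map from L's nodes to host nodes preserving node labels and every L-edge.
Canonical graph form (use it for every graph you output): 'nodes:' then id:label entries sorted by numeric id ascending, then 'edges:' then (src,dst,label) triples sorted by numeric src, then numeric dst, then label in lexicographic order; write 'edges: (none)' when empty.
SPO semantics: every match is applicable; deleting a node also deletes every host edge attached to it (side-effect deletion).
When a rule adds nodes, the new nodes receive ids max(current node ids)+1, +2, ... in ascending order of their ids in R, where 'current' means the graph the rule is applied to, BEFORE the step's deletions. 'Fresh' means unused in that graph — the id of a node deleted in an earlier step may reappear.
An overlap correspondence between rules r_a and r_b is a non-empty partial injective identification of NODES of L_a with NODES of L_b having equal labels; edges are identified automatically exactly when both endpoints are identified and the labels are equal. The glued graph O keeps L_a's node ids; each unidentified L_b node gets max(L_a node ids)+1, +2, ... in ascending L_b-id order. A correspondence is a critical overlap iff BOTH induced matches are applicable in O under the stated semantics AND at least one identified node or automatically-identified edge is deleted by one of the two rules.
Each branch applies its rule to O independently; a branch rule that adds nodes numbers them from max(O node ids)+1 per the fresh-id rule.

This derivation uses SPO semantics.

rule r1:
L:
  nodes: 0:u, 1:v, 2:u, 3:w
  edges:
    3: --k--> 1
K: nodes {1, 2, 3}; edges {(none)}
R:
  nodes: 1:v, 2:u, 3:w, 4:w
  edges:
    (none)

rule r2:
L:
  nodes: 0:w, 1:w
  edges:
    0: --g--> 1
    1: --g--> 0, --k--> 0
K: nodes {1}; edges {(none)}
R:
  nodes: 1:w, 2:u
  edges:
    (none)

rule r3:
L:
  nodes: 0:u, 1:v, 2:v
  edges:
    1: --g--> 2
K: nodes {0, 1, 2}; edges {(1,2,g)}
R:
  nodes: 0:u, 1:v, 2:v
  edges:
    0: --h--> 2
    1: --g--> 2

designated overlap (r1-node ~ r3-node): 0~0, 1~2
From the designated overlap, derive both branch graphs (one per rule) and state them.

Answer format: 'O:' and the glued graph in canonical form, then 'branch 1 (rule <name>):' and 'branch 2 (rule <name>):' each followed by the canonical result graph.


O:
nodes: 0:u, 1:v, 2:u, 3:w, 4:v
edges: (3,1,k); (4,1,g)
branch 1 (rule r1):
nodes: 1:v, 2:u, 3:w, 4:v, 5:w
edges: (4,1,g)
branch 2 (rule r3):
nodes: 0:u, 1:v, 2:u, 3:w, 4:v
edges: (0,1,h); (3,1,k); (4,1,g)


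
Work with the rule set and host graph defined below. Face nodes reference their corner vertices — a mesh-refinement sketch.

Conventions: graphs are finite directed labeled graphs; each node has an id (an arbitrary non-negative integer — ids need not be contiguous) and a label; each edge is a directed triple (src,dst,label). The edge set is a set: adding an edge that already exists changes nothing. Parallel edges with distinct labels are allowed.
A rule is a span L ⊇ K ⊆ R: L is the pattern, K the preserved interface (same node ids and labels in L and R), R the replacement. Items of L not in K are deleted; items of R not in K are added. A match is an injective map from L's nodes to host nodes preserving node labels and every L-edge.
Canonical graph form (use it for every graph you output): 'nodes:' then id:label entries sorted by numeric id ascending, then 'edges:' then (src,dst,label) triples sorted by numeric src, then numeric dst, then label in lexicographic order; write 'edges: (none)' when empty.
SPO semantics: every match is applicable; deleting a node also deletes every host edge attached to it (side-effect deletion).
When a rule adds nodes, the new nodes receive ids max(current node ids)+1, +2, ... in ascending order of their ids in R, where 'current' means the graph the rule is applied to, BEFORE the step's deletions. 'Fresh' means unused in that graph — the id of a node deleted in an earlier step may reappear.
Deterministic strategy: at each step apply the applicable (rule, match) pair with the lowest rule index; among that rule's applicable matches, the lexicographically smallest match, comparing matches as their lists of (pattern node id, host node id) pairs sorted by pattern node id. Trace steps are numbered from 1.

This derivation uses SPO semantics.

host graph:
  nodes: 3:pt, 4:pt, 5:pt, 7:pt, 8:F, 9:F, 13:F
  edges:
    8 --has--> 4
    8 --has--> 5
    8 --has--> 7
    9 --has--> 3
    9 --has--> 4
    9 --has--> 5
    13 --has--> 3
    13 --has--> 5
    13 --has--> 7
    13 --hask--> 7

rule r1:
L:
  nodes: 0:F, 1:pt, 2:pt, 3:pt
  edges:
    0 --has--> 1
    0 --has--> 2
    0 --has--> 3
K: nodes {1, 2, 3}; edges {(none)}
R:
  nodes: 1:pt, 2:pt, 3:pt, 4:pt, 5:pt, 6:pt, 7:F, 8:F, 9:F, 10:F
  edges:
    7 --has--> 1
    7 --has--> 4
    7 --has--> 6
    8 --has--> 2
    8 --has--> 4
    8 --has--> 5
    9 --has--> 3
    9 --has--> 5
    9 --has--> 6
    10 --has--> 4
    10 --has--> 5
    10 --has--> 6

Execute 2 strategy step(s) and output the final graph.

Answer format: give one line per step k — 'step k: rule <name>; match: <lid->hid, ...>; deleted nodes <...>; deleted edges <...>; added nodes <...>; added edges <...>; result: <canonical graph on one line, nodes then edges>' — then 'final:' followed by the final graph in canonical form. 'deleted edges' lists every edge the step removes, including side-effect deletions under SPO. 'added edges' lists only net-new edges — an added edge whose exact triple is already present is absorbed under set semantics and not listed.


step 1: rule r1; match: 0->8, 1->4, 2->5, 3->7; deleted nodes 8; deleted edges (8,4,has); (8,5,has); (8,7,has); added nodes 14, 15, 16, 17, 18, 19, 20; added edges (17,4,has); (17,14,has); (17,16,has); (18,5,has); (18,14,has); (18,15,has); (19,7,has); (19,15,has); (19,16,has); (20,14,has); (20,15,has); (20,16,has); result: nodes: 3:pt, 4:pt, 5:pt, 7:pt, 9:F, 13:F, 14:pt, 15:pt, 16:pt, 17:F, 18:F, 19:F, 20:F edges: (9,3,has); (9,4,has); (9,5,has); (13,3,has); (13,5,has); (13,7,has); (13,7,hask); (17,4,has); (17,14,has); (17,16,has); (18,5,has); (18,14,has); (18,15,has); (19,7,has); (19,15,has); (19,16,has); (20,14,has); (20,15,has); (20,16,has)
step 2: rule r1; match: 0->9, 1->3, 2->4, 3->5; deleted nodes 9; deleted edges (9,3,has); (9,4,has); (9,5,has); added nodes 21, 22, 23, 24, 25, 26, 27; added edges (24,3,has); (24,21,has); (24,23,has); (25,4,has); (25,21,has); (25,22,has); (26,5,has); (26,22,has); (26,23,has); (27,21,has); (27,22,has); (27,23,has); result: nodes: 3:pt, 4:pt, 5:pt, 7:pt, 13:F, 14:pt, 15:pt, 16:pt, 17:F, 18:F, 19:F, 20:F, 21:pt, 22:pt, 23:pt, 24:F, 25:F, 26:F, 27:F edges: (13,3,has); (13,5,has); (13,7,has); (13,7,hask); (17,4,has); (17,14,has); (17,16,has); (18,5,has); (18,14,has); (18,15,has); (19,7,has); (19,15,has); (19,16,has); (20,14,has); (20,15,has); (20,16,has); (24,3,has); (24,21,has); (24,23,has); (25,4,has); (25,21,has); (25,22,has); (26,5,has); (26,22,has); (26,23,has); (27,21,has); (27,22,has); (27,23,has)
final:
nodes: 3:pt, 4:pt, 5:pt, 7:pt, 13:F, 14:pt, 15:pt, 16:pt, 17:F, 18:F, 19:F, 20:F, 21:pt, 22:pt, 23:pt, 24:F, 25:F, 26:F, 27:F
edges: (13,3,has); (13,5,has); (13,7,has); (13,7,hask); (17,4,has); (17,14,has); (17,16,has); (18,5,has); (18,14,has); (18,15,has); (19,7,has); (19,15,has); (19,16,has); (20,14,has); (20,15,has); (20,16,has); (24,3,has); (24,21,has); (24,23,has); (25,4,has); (25,21,has); (25,22,has); (26,5,has); (26,22,has); (26,23,has); (27,21,has); (27,22,has); (27,23,has)


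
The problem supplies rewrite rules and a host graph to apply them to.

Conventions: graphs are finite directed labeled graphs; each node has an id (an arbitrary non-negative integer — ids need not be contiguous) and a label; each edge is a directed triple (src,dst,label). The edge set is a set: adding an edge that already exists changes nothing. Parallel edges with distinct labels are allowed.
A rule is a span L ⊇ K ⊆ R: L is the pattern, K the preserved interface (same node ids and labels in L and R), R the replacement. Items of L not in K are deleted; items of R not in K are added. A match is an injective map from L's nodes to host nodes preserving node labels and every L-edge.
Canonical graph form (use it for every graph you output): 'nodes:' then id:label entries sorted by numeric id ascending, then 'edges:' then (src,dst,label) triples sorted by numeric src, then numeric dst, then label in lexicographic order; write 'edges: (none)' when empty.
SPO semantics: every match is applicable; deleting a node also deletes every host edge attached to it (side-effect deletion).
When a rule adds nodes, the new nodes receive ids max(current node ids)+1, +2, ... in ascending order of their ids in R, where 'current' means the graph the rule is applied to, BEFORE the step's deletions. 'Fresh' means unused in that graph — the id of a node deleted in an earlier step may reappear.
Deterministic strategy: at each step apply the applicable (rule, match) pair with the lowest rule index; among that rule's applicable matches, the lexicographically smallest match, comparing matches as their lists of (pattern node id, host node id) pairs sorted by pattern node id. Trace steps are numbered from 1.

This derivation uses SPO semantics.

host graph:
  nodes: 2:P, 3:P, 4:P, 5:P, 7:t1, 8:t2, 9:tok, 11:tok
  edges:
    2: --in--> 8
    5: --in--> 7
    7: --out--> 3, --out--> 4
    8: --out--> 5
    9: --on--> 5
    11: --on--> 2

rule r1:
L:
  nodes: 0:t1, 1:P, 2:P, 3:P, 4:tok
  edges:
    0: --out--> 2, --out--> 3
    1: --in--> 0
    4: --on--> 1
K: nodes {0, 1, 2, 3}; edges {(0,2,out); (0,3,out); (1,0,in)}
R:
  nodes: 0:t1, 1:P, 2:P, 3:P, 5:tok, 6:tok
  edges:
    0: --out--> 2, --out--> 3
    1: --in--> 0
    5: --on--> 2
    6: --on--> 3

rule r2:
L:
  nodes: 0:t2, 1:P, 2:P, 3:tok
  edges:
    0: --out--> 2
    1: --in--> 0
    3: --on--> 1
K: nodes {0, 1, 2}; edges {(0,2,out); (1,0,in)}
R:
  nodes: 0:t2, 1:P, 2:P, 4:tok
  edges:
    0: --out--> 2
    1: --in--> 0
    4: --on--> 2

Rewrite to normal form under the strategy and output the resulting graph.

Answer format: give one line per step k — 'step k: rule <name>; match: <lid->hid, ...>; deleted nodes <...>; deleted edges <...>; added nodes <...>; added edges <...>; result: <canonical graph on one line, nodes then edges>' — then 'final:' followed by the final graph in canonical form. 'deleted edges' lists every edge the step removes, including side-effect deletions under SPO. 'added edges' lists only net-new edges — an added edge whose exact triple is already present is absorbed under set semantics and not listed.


step 1: rule r1; match: 0->7, 1->5, 2->3, 3->4, 4->9; deleted nodes 9; deleted edges (9,5,on); added nodes 12, 13; added edges (12,3,on); (13,4,on); result: nodes: 2:P, 3:P, 4:P, 5:P, 7:t1, 8:t2, 11:tok, 12:tok, 13:tok edges: (2,8,in); (5,7,in); (7,3,out); (7,4,out); (8,5,out); (11,2,on); (12,3,on); (13,4,on)
step 2: rule r2; match: 0->8, 1->2, 2->5, 3->11; deleted nodes 11; deleted edges (11,2,on); added nodes 14; added edges (14,5,on); result: nodes: 2:P, 3:P, 4:P, 5:P, 7:t1, 8:t2, 12:tok, 13:tok, 14:tok edges: (2,8,in); (5,7,in); (7,3,out); (7,4,out); (8,5,out); (12,3,on); (13,4,on); (14,5,on)
step 3: rule r1; match: 0->7, 1->5, 2->3, 3->4, 4->14; deleted nodes 14; deleted edges (14,5,on); added nodes 15, 16; added edges (15,3,on); (16,4,on); result: nodes: 2:P, 3:P, 4:P, 5:P, 7:t1, 8:t2, 12:tok, 13:tok, 15:tok, 16:tok edges: (2,8,in); (5,7,in); (7,3,out); (7,4,out); (8,5,out); (12,3,on); (13,4,on); (15,3,on); (16,4,on)
final:
nodes: 2:P, 3:P, 4:P, 5:P, 7:t1, 8:t2, 12:tok, 13:tok, 15:tok, 16:tok
edges: (2,8,in); (5,7,in); (7,3,out); (7,4,out); (8,5,out); (12,3,on); (13,4,on); (15,3,on); (16,4,on)


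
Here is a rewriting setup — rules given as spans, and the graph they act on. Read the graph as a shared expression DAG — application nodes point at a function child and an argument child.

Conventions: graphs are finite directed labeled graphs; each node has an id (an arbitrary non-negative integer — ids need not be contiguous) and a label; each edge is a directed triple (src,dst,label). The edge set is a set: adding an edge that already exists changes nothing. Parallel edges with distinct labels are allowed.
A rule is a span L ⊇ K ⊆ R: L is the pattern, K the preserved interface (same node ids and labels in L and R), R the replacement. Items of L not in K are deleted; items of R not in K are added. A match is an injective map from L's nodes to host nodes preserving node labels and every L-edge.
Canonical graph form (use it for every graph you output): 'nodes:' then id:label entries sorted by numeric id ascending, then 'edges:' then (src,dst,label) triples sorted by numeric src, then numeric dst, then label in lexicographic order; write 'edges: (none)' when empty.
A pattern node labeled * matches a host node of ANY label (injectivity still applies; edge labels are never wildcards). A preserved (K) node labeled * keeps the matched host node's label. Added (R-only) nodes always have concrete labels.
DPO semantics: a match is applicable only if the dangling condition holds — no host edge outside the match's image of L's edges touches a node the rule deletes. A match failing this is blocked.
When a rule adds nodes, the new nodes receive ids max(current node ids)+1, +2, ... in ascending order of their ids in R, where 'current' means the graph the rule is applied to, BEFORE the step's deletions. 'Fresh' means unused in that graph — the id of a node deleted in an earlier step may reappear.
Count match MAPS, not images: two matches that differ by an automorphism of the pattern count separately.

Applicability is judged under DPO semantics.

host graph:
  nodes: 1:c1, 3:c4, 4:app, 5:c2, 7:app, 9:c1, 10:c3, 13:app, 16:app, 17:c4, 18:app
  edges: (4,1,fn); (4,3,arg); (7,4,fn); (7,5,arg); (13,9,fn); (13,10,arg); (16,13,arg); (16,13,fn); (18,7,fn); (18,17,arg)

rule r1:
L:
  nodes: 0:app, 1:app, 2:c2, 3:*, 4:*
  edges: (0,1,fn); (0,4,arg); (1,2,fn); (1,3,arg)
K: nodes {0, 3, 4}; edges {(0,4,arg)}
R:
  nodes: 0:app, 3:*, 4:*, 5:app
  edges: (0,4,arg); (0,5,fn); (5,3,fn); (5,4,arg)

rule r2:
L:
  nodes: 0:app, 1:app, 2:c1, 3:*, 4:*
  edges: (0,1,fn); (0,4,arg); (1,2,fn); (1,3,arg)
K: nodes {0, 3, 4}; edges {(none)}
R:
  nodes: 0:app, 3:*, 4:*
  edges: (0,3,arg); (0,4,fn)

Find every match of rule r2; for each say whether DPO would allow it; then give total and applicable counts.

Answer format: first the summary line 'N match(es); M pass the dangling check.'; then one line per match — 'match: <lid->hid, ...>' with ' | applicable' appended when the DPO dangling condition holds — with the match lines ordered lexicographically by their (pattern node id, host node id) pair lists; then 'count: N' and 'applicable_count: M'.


1 match(es); 1 pass the dangling check.
match: 0->7, 1->4, 2->1, 3->3, 4->5 | applicable
count: 1
applicable_count: 1


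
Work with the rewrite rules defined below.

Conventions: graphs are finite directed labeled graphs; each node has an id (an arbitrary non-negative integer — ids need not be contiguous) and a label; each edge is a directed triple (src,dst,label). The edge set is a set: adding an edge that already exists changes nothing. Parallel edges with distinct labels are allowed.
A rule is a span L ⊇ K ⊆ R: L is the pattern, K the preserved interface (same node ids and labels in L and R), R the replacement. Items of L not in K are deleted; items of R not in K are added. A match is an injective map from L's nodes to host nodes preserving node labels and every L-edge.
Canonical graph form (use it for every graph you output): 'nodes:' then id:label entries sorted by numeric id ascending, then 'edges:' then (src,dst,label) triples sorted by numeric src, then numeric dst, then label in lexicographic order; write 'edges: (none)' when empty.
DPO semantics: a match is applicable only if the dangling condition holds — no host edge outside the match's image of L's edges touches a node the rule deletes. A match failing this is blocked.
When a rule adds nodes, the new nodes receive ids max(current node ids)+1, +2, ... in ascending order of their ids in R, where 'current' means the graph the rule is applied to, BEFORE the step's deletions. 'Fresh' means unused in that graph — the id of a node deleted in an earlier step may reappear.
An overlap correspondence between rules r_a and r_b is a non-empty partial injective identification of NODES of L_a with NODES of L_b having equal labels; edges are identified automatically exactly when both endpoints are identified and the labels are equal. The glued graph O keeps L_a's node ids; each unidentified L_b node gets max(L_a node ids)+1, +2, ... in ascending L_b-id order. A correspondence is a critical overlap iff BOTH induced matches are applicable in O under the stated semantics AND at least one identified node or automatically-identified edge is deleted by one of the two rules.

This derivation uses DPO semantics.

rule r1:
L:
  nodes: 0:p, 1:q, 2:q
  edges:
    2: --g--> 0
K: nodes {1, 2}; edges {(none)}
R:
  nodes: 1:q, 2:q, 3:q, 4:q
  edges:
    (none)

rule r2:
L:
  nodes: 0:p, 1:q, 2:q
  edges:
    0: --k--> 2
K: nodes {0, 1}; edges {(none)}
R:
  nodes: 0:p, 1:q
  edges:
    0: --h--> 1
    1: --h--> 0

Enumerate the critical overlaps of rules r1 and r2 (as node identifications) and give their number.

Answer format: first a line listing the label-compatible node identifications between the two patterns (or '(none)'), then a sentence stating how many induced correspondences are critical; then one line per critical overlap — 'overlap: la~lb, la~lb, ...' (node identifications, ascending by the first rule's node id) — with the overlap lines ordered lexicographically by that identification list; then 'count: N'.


label-compatible node identifications between L(r1) and L(r2): 0~0, 1~1, 1~2, 2~1, 2~2
2 of the induced correspondences are critical overlaps of r1 and r2.
overlap: 1~2
overlap: 1~2, 2~1
count: 2


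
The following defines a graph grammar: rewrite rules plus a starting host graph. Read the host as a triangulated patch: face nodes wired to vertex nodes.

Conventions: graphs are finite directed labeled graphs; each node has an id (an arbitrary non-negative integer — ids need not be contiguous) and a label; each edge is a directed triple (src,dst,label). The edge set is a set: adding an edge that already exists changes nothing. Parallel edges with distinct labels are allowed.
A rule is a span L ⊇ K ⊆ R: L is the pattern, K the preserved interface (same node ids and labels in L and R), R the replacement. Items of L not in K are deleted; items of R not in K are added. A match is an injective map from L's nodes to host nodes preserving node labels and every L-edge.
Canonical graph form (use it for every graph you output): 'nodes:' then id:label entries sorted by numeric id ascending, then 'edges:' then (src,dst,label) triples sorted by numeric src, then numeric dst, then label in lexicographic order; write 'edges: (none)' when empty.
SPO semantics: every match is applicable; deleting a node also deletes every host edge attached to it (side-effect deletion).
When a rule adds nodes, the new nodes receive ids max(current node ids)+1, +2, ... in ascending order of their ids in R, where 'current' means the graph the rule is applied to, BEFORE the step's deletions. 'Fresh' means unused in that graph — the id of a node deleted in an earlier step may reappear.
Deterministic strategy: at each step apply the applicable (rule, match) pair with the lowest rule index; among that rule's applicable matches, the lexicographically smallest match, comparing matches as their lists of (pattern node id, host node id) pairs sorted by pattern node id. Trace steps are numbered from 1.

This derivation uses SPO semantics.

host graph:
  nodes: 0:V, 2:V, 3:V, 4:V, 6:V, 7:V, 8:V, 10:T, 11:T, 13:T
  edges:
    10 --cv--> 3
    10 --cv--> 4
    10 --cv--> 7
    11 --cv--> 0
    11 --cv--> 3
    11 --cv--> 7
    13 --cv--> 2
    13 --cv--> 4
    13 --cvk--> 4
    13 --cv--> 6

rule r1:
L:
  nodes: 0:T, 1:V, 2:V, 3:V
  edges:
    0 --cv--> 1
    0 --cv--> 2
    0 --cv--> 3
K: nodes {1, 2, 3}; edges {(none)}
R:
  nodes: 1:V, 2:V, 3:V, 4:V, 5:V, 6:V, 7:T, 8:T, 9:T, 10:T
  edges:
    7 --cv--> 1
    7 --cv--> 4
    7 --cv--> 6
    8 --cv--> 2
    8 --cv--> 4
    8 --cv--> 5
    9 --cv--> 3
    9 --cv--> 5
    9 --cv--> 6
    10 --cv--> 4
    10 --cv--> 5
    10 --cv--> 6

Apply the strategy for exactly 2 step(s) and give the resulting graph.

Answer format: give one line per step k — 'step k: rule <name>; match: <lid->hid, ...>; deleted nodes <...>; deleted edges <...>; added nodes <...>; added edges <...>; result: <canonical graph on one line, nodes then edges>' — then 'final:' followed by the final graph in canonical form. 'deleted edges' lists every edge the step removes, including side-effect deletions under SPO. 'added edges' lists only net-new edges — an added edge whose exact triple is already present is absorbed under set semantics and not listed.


step 1: rule r1; match: 0->10, 1->3, 2->4, 3->7; deleted nodes 10; deleted edges (10,3,cv); (10,4,cv); (10,7,cv); added nodes 14, 15, 16, 17, 18, 19, 20; added edges (17,3,cv); (17,14,cv); (17,16,cv); (18,4,cv); (18,14,cv); (18,15,cv); (19,7,cv); (19,15,cv); (19,16,cv); (20,14,cv); (20,15,cv); (20,16,cv); result: nodes: 0:V, 2:V, 3:V, 4:V, 6:V, 7:V, 8:V, 11:T, 13:T, 14:V, 15:V, 16:V, 17:T, 18:T, 19:T, 20:T edges: (11,0,cv); (11,3,cv); (11,7,cv); (13,2,cv); (13,4,cv); (13,4,cvk); (13,6,cv); (17,3,cv); (17,14,cv); (17,16,cv); (18,4,cv); (18,14,cv); (18,15,cv); (19,7,cv); (19,15,cv); (19,16,cv); (20,14,cv); (20,15,cv); (20,16,cv)
step 2: rule r1; match: 0->11, 1->0, 2->3, 3->7; deleted nodes 11; deleted edges (11,0,cv); (11,3,cv); (11,7,cv); added nodes 21, 22, 23, 24, 25, 26, 27; added edges (24,0,cv); (24,21,cv); (24,23,cv); (25,3,cv); (25,21,cv); (25,22,cv); (26,7,cv); (26,22,cv); (26,23,cv); (27,21,cv); (27,22,cv); (27,23,cv); result: nodes: 0:V, 2:V, 3:V, 4:V, 6:V, 7:V, 8:V, 13:T, 14:V, 15:V, 16:V, 17:T, 18:T, 19:T, 20:T, 21:V, 22:V, 23:V, 24:T, 25:T, 26:T, 27:T edges: (13,2,cv); (13,4,cv); (13,4,cvk); (13,6,cv); (17,3,cv); (17,14,cv); (17,16,cv); (18,4,cv); (18,14,cv); (18,15,cv); (19,7,cv); (19,15,cv); (19,16,cv); (20,14,cv); (20,15,cv); (20,16,cv); (24,0,cv); (24,21,cv); (24,23,cv); (25,3,cv); (25,21,cv); (25,22,cv); (26,7,cv); (26,22,cv); (26,23,cv); (27,21,cv); (27,22,cv); (27,23,cv)
final:
nodes: 0:V, 2:V, 3:V, 4:V, 6:V, 7:V, 8:V, 13:T, 14:V, 15:V, 16:V, 17:T, 18:T, 19:T, 20:T, 21:V, 22:V, 23:V, 24:T, 25:T, 26:T, 27:T
edges: (13,2,cv); (13,4,cv); (13,4,cvk); (13,6,cv); (17,3,cv); (17,14,cv); (17,16,cv); (18,4,cv); (18,14,cv); (18,15,cv); (19,7,cv); (19,15,cv); (19,16,cv); (20,14,cv); (20,15,cv); (20,16,cv); (24,0,cv); (24,21,cv); (24,23,cv); (25,3,cv); (25,21,cv); (25,22,cv); (26,7,cv); (26,22,cv); (26,23,cv); (27,21,cv); (27,22,cv); (27,23,cv)


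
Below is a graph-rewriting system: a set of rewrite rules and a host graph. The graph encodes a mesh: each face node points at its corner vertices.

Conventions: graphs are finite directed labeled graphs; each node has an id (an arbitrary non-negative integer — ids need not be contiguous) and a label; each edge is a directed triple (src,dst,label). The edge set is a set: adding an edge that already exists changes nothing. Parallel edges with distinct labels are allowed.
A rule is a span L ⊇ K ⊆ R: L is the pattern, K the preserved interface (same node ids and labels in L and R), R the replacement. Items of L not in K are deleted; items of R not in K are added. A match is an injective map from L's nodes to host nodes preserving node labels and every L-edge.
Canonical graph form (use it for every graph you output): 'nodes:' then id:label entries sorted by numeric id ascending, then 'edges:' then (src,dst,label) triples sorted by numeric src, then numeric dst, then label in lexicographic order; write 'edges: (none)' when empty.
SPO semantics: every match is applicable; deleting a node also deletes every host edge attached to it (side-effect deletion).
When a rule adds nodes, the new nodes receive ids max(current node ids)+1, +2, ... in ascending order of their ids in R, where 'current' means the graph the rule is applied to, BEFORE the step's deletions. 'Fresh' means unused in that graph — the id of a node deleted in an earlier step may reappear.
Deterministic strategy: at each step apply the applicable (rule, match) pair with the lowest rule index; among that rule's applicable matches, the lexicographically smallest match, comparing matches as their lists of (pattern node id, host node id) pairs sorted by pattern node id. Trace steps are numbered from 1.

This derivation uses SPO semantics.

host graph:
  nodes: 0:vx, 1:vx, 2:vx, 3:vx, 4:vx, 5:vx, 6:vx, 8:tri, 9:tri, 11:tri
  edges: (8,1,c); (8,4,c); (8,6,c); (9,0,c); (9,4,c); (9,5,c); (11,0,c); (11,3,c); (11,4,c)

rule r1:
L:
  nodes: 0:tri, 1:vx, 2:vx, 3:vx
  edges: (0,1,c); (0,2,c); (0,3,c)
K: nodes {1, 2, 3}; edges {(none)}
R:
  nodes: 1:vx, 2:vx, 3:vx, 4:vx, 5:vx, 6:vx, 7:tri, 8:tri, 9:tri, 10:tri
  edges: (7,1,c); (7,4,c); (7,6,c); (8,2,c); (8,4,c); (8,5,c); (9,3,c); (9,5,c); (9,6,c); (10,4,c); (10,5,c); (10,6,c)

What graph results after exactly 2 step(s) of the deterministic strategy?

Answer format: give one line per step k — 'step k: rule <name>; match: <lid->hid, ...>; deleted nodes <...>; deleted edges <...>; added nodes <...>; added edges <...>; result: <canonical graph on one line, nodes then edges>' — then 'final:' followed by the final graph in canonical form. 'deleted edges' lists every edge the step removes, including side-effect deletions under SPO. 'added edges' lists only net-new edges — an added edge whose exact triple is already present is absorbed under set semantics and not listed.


step 1: rule r1; match: 0->8, 1->1, 2->4, 3->6; deleted nodes 8; deleted edges (8,1,c); (8,4,c); (8,6,c); added nodes 12, 13, 14, 15, 16, 17, 18; added edges (15,1,c); (15,12,c); (15,14,c); (16,4,c); (16,12,c); (16,13,c); (17,6,c); (17,13,c); (17,14,c); (18,12,c); (18,13,c); (18,14,c); result: nodes: 0:vx, 1:vx, 2:vx, 3:vx, 4:vx, 5:vx, 6:vx, 9:tri, 11:tri, 12:vx, 13:vx, 14:vx, 15:tri, 16:tri, 17:tri, 18:tri edges: (9,0,c); (9,4,c); (9,5,c); (11,0,c); (11,3,c); (11,4,c); (15,1,c); (15,12,c); (15,14,c); (16,4,c); (16,12,c); (16,13,c); (17,6,c); (17,13,c); (17,14,c); (18,12,c); (18,13,c); (18,14,c)
step 2: rule r1; match: 0->9, 1->0, 2->4, 3->5; deleted nodes 9; deleted edges (9,0,c); (9,4,c); (9,5,c); added nodes 19, 20, 21, 22, 23, 24, 25; added edges (22,0,c); (22,19,c); (22,21,c); (23,4,c); (23,19,c); (23,20,c); (24,5,c); (24,20,c); (24,21,c); (25,19,c); (25,20,c); (25,21,c); result: nodes: 0:vx, 1:vx, 2:vx, 3:vx, 4:vx, 5:vx, 6:vx, 11:tri, 12:vx, 13:vx, 14:vx, 15:tri, 16:tri, 17:tri, 18:tri, 19:vx, 20:vx, 21:vx, 22:tri, 23:tri, 24:tri, 25:tri edges: (11,0,c); (11,3,c); (11,4,c); (15,1,c); (15,12,c); (15,14,c); (16,4,c); (16,12,c); (16,13,c); (17,6,c); (17,13,c); (17,14,c); (18,12,c); (18,13,c); (18,14,c); (22,0,c); (22,19,c); (22,21,c); (23,4,c); (23,19,c); (23,20,c); (24,5,c); (24,20,c); (24,21,c); (25,19,c); (25,20,c); (25,21,c)
final:
nodes: 0:vx, 1:vx, 2:vx, 3:vx, 4:vx, 5:vx, 6:vx, 11:tri, 12:vx, 13:vx, 14:vx, 15:tri, 16:tri, 17:tri, 18:tri, 19:vx, 20:vx, 21:vx, 22:tri, 23:tri, 24:tri, 25:tri
edges: (11,0,c); (11,3,c); (11,4,c); (15,1,c); (15,12,c); (15,14,c); (16,4,c); (16,12,c); (16,13,c); (17,6,c); (17,13,c); (17,14,c); (18,12,c); (18,13,c); (18,14,c); (22,0,c); (22,19,c); (22,21,c); (23,4,c); (23,19,c); (23,20,c); (24,5,c); (24,20,c); (24,21,c); (25,19,c); (25,20,c); (25,21,c)


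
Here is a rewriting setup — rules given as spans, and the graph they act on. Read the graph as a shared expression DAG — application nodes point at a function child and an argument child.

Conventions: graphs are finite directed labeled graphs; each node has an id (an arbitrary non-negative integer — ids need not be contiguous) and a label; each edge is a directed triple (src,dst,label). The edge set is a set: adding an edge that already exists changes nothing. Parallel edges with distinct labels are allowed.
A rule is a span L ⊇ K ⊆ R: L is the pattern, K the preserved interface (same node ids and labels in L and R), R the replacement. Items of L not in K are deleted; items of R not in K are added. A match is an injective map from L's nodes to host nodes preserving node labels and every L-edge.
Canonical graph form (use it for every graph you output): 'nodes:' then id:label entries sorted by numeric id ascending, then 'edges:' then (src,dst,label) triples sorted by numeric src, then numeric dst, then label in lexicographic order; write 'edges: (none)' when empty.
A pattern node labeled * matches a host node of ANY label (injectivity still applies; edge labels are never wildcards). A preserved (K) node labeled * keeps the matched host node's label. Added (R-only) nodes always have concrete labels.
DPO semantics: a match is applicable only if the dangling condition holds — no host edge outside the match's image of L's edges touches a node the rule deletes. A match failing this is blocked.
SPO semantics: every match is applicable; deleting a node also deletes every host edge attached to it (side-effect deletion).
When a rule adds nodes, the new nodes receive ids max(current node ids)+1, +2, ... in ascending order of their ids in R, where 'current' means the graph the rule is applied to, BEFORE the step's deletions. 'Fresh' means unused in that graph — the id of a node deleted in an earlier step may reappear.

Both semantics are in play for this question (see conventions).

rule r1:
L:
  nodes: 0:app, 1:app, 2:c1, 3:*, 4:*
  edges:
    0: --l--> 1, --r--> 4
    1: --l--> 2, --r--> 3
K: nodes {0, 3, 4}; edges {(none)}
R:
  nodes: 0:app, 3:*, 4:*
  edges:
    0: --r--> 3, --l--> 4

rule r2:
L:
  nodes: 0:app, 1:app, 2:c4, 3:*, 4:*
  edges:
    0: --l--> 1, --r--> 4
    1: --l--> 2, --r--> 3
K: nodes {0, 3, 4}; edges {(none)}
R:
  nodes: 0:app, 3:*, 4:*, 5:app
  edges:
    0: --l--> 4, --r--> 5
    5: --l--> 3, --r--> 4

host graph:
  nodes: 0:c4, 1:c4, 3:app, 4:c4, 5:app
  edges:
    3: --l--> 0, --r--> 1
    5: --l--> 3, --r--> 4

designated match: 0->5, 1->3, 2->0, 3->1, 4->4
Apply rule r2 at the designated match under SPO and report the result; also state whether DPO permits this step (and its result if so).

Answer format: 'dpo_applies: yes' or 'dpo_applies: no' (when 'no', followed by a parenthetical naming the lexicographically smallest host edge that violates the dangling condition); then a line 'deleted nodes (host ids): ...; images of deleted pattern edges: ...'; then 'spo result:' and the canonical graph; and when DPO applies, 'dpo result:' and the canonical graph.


dpo_applies: yes
deleted nodes (host ids): 0, 3; images of deleted pattern edges: (3,0,l); (3,1,r); (5,3,l); (5,4,r)
spo result:
nodes: 1:c4, 4:c4, 5:app, 6:app
edges: (5,4,l); (5,6,r); (6,1,l); (6,4,r)
dpo result:
nodes: 1:c4, 4:c4, 5:app, 6:app
edges: (5,4,l); (5,6,r); (6,1,l); (6,4,r)


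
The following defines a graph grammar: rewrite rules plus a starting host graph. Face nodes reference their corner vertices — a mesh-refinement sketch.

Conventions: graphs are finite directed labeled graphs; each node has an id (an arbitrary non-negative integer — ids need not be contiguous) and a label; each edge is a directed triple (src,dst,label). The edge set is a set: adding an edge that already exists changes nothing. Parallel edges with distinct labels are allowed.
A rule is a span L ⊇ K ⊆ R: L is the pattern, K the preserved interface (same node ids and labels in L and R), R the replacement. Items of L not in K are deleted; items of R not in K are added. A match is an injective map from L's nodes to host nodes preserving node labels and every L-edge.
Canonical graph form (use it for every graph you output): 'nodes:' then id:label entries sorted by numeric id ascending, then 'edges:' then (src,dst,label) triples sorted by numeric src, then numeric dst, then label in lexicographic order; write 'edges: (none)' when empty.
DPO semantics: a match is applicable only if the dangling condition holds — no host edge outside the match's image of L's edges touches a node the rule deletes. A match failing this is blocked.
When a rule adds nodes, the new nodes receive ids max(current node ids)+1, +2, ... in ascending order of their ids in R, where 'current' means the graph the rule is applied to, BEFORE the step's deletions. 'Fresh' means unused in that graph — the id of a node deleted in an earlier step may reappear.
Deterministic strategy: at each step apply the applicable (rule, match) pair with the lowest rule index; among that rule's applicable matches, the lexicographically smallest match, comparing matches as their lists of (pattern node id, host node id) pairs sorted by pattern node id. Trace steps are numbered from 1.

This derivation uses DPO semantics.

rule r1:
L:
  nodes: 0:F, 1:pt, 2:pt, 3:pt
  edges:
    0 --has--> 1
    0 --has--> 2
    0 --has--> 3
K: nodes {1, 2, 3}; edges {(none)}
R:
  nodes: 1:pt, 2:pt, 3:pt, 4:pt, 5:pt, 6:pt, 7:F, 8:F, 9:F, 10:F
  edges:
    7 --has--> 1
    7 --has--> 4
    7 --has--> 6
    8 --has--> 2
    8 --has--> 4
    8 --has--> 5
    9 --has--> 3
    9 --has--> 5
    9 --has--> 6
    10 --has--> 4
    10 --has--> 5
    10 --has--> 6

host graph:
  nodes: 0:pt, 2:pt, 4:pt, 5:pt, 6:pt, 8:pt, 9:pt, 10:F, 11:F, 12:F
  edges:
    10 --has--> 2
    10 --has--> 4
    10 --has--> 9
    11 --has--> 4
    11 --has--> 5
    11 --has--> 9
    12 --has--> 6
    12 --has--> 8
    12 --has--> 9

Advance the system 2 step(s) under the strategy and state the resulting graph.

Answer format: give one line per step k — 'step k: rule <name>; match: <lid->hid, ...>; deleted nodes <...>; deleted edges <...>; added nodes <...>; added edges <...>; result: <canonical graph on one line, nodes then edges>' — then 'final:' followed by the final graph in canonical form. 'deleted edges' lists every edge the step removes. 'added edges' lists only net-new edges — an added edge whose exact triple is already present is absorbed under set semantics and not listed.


step 1: rule r1; match: 0->10, 1->2, 2->4, 3->9; deleted nodes 10; deleted edges (10,2,has); (10,4,has); (10,9,has); added nodes 13, 14, 15, 16, 17, 18, 19; added edges (16,2,has); (16,13,has); (16,15,has); (17,4,has); (17,13,has); (17,14,has); (18,9,has); (18,14,has); (18,15,has); (19,13,has); (19,14,has); (19,15,has); result: nodes: 0:pt, 2:pt, 4:pt, 5:pt, 6:pt, 8:pt, 9:pt, 11:F, 12:F, 13:pt, 14:pt, 15:pt, 16:F, 17:F, 18:F, 19:F edges: (11,4,has); (11,5,has); (11,9,has); (12,6,has); (12,8,has); (12,9,has); (16,2,has); (16,13,has); (16,15,has); (17,4,has); (17,13,has); (17,14,has); (18,9,has); (18,14,has); (18,15,has); (19,13,has); (19,14,has); (19,15,has)
step 2: rule r1; match: 0->11, 1->4, 2->5, 3->9; deleted nodes 11; deleted edges (11,4,has); (11,5,has); (11,9,has); added nodes 20, 21, 22, 23, 24, 25, 26; added edges (23,4,has); (23,20,has); (23,22,has); (24,5,has); (24,20,has); (24,21,has); (25,9,has); (25,21,has); (25,22,has); (26,20,has); (26,21,has); (26,22,has); result: nodes: 0:pt, 2:pt, 4:pt, 5:pt, 6:pt, 8:pt, 9:pt, 12:F, 13:pt, 14:pt, 15:pt, 16:F, 17:F, 18:F, 19:F, 20:pt, 21:pt, 22:pt, 23:F, 24:F, 25:F, 26:F edges: (12,6,has); (12,8,has); (12,9,has); (16,2,has); (16,13,has); (16,15,has); (17,4,has); (17,13,has); (17,14,has); (18,9,has); (18,14,has); (18,15,has); (19,13,has); (19,14,has); (19,15,has); (23,4,has); (23,20,has); (23,22,has); (24,5,has); (24,20,has); (24,21,has); (25,9,has); (25,21,has); (25,22,has); (26,20,has); (26,21,has); (26,22,has)
final:
nodes: 0:pt, 2:pt, 4:pt, 5:pt, 6:pt, 8:pt, 9:pt, 12:F, 13:pt, 14:pt, 15:pt, 16:F, 17:F, 18:F, 19:F, 20:pt, 21:pt, 22:pt, 23:F, 24:F, 25:F, 26:F
edges: (12,6,has); (12,8,has); (12,9,has); (16,2,has); (16,13,has); (16,15,has); (17,4,has); (17,13,has); (17,14,has); (18,9,has); (18,14,has); (18,15,has); (19,13,has); (19,14,has); (19,15,has); (23,4,has); (23,20,has); (23,22,has); (24,5,has); (24,20,has); (24,21,has); (25,9,has); (25,21,has); (25,22,has); (26,20,has); (26,21,has); (26,22,has)
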